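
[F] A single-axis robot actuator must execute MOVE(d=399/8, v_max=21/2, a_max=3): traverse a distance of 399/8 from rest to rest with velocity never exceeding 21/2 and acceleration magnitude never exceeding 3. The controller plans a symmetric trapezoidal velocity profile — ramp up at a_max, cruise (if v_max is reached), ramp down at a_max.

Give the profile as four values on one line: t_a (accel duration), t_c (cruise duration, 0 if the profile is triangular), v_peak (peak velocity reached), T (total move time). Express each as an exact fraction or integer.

t_a=7/2 t_c=5/4 v_peak=21/2 T=33/4

(v_max)²/a_max = (21/2)²/3 = 147/4
399/8 ≥ 147/4 → trapezoidal
t_a = (21/2)/3 = 7/2; v_peak = 21/2
d_cruise = 399/8 − 147/4 = 105/8; t_c = (105/8)/(21/2) = 5/4
T = 2·7/2 + 5/4 = 33/4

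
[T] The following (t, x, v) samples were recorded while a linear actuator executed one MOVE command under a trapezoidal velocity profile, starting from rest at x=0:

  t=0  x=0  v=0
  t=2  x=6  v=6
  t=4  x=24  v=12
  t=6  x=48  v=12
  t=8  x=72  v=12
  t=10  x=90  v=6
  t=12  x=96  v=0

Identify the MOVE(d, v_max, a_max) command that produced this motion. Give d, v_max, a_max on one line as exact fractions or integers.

d=96 v_max=12 a_max=3

final state: t=12, x=96, v=0 → d = 96
a_max = (6−0)/(2−0) = 3
max v = 12 over t∈[4,8] → v_max = 12
check: 12·(4+4) = 96 ✓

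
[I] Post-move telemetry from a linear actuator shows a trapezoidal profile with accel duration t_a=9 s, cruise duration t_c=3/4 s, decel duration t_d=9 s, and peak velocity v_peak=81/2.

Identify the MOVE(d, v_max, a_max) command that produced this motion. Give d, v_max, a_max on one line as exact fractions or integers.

a_max = (81/2)/9 = 9/2
d_a = ½·81/2·9 = 729/4; d_c = 81/2·3/4 = 243/8
d = 2·729/4 + 243/8 = 3159/8
t_c = 3/4 > 0 ⇒ limit active, v_max = 81/2

d=3159/8 v_max=81/2 a_max=9/2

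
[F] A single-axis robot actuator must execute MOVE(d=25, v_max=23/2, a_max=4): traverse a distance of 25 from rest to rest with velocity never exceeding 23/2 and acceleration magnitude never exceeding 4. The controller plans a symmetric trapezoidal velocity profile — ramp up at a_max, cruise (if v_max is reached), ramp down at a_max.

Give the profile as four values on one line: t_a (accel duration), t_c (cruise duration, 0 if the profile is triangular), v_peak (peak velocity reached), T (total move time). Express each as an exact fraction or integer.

t_a=5/2 t_c=0 v_peak=10 T=5

(v_max)²/a_max = (23/2)²/4 = 529/16
25 < 529/16 so t_c = 0
v_peak = √(25·4) = √100 = 10
t_a = 10/4 = 5/2; t_c = 0
T = 2·5/2 = 5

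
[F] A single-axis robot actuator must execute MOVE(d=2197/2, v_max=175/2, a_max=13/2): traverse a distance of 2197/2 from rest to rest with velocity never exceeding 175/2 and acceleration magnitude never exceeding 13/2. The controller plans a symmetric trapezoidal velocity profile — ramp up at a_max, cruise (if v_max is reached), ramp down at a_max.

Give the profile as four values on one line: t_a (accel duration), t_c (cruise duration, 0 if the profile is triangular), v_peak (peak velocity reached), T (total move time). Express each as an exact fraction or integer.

(v_max)²/a_max = (175/2)²/(13/2) = 30625/26
2197/2 < 30625/26 ⇒ no cruise
v_peak = √(2197/2·13/2) = √(28561/4) = 169/2
t_a = (169/2)/(13/2) = 13; t_c = 0
T = 2·13 = 26

t_a=13 t_c=0 v_peak=169/2 T=26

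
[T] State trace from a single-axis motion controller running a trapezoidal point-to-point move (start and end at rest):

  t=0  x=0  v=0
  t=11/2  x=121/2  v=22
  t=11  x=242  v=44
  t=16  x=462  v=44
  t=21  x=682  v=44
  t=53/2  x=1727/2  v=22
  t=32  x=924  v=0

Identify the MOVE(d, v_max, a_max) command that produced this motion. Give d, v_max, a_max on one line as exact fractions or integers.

d=924 v_max=44 a_max=4

final state: t=32, x=924, v=0 → d = 924
a_max = (22−0)/(11/2−0) = 4
max v = 44 over t∈[11,21] → v_max = 44
check: 44·(11+10) = 924 ✓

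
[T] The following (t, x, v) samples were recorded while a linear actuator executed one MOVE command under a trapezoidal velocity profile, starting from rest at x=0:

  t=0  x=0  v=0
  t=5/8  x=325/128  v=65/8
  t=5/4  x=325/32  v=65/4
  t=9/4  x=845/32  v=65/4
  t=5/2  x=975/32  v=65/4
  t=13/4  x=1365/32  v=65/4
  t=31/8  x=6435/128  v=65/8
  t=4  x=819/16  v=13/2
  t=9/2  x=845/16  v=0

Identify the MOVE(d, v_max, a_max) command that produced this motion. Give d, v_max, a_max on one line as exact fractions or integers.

final state: t=9/2, x=845/16, v=0 → d = 845/16
a_max = (65/8−0)/(5/8−0) = 13
max v = 65/4 over t∈[5/4,13/4] → v_max = 65/4
check: 65/4·(5/4+2) = 845/16 ✓

d=845/16 v_max=65/4 a_max=13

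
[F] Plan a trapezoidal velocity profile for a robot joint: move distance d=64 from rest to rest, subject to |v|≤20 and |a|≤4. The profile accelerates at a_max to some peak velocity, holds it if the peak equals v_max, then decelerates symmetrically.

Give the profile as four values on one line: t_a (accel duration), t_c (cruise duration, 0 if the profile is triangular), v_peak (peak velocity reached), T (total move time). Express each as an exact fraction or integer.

t_a=4 t_c=0 v_peak=16 T=8

v_max²/a_max = 20²/4 = 100
64 < 100 → triangular
v_peak = √(64·4) = √256 = 16
t_a = 16/4 = 4; t_c = 0
T = 2·4 = 8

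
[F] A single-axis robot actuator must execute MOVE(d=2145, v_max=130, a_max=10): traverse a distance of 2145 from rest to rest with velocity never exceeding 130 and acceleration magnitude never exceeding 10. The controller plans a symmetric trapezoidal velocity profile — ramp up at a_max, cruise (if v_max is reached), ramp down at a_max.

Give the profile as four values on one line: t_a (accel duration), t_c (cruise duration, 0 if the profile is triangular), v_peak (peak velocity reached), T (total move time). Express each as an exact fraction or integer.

(v_max)²/a_max = 130²/10 = 1690
2145 ≥ 1690 → trapezoidal
t_a = 130/10 = 13; v_peak = 130
d_cruise = 2145 − 1690 = 455; t_c = 455/130 = 7/2
T = 2·13 + 7/2 = 59/2

t_a=13 t_c=7/2 v_peak=130 T=59/2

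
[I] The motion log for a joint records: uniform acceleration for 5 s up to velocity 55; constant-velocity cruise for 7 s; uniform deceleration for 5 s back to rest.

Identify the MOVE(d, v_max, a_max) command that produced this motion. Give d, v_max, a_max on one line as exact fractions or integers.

a_max = 55/5 = 11
d_a = ½·55·5 = 275/2; d_c = 55·7 = 385
d = 2·275/2 + 385 = 660
t_c = 7 > 0 → v_max = v_peak = 55

d=660 v_max=55 a_max=11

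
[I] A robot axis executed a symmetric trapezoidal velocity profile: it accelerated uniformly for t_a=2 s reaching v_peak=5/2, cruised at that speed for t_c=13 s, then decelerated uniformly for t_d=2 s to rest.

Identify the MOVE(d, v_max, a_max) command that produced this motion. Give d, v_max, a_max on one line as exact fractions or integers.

a_max = (5/2)/2 = 5/4
d_a = ½·5/2·2 = 5/2; d_c = 5/2·13 = 65/2
d = 2·5/2 + 65/2 = 75/2
t_c = 13 > 0 ⇒ limit active, v_max = 5/2

d=75/2 v_max=5/2 a_max=5/4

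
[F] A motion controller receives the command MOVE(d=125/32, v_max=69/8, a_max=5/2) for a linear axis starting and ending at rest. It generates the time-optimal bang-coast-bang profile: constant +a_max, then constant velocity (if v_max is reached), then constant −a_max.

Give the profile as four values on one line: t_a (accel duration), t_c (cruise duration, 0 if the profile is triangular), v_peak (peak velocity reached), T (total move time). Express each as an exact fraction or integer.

v_max²/a_max = (69/8)²/(5/2) = 4761/160
125/32 < 4761/160 → triangular
v_peak = √(125/32·5/2) = √(625/64) = 25/8
t_a = (25/8)/(5/2) = 5/4; t_c = 0
T = 2·5/4 = 5/2

t_a=5/4 t_c=0 v_peak=25/8 T=5/2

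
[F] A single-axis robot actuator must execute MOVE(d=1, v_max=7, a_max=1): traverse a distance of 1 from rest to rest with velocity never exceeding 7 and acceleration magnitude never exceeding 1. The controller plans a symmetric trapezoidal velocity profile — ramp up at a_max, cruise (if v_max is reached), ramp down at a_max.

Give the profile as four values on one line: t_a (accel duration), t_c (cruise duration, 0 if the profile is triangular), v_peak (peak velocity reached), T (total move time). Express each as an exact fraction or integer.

t_a=1 t_c=0 v_peak=1 T=2

vₘ²/aₘ = 7²/1 = 49
1 < 49 ⇒ no cruise
v_peak = √(1·1) = √1 = 1
t_a = 1/1 = 1; t_c = 0
T = 2·1 = 2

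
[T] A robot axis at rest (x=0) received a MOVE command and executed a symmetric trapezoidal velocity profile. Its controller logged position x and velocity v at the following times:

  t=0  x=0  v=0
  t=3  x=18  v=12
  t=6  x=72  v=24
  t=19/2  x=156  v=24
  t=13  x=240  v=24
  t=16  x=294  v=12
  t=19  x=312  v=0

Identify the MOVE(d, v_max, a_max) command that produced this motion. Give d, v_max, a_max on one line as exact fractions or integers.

d=312 v_max=24 a_max=4

final state: t=19, x=312, v=0 → d = 312
a_max = (12−0)/(3−0) = 4
max v = 24 over t∈[6,13] → v_max = 24
check: 24·(6+7) = 312 ✓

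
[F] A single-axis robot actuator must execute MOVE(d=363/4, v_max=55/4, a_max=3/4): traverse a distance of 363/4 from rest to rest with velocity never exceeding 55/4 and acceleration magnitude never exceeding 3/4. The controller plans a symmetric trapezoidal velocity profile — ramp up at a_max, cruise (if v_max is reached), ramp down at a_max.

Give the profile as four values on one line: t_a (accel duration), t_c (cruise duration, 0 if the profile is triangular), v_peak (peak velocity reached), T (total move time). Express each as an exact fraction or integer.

t_a=11 t_c=0 v_peak=33/4 T=22

vₘ²/aₘ = (55/4)²/(3/4) = 3025/12
363/4 < 3025/12 ⇒ no cruise
v_peak = √(363/4·3/4) = √(1089/16) = 33/4
t_a = (33/4)/(3/4) = 11; t_c = 0
T = 2·11 = 22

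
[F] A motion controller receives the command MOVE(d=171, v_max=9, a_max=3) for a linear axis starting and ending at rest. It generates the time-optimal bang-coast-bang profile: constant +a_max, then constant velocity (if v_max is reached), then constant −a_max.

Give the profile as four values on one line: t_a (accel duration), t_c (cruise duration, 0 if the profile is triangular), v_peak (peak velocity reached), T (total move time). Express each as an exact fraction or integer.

(v_max)²/a_max = 9²/3 = 27
171 ≥ 27 ⇒ cruise phase
t_a = 9/3 = 3; v_peak = 9
d_cruise = 171 − 27 = 144; t_c = 144/9 = 16
T = 2·3 + 16 = 22

t_a=3 t_c=16 v_peak=9 T=22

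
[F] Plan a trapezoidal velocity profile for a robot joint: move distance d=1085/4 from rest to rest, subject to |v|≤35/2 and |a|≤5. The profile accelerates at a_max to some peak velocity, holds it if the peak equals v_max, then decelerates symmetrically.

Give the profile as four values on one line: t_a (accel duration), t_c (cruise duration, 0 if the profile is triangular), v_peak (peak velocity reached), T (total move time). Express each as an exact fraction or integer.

t_a=7/2 t_c=12 v_peak=35/2 T=19

vₘ²/aₘ = (35/2)²/5 = 245/4
1085/4 ≥ 245/4 so v_max reached
t_a = (35/2)/5 = 7/2; v_peak = 35/2
d_cruise = 1085/4 − 245/4 = 210; t_c = 210/(35/2) = 12
T = 2·7/2 + 12 = 19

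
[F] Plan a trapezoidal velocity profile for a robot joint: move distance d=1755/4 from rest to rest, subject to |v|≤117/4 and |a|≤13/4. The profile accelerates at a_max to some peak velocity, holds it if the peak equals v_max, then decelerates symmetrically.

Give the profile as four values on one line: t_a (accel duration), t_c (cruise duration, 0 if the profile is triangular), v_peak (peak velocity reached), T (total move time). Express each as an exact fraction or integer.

v_max²/a_max = (117/4)²/(13/4) = 1053/4
1755/4 ≥ 1053/4 → trapezoidal
t_a = (117/4)/(13/4) = 9; v_peak = 117/4
d_cruise = 1755/4 − 1053/4 = 351/2; t_c = (351/2)/(117/4) = 6
T = 2·9 + 6 = 24

t_a=9 t_c=6 v_peak=117/4 T=24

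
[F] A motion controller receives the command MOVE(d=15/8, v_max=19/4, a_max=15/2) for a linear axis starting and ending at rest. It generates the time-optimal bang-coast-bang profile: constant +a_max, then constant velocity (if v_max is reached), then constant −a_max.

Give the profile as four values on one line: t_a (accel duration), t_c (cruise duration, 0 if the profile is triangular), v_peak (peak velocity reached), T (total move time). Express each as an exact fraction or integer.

v_max²/a_max = (19/4)²/(15/2) = 361/120
15/8 < 361/120 → triangular
v_peak = √(15/8·15/2) = √(225/16) = 15/4
t_a = (15/4)/(15/2) = 1/2; t_c = 0
T = 2·1/2 = 1

t_a=1/2 t_c=0 v_peak=15/4 T=1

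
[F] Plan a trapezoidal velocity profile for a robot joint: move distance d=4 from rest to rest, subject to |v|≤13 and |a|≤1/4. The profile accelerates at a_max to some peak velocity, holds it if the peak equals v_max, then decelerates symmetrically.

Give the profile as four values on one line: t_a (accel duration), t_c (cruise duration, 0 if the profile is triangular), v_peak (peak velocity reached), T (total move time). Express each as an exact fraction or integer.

t_a=4 t_c=0 v_peak=1 T=8

v_max²/a_max = 13²/(1/4) = 676
4 < 676 ⇒ no cruise
v_peak = √(4·1/4) = √1 = 1
t_a = 1/(1/4) = 4; t_c = 0
T = 2·4 = 8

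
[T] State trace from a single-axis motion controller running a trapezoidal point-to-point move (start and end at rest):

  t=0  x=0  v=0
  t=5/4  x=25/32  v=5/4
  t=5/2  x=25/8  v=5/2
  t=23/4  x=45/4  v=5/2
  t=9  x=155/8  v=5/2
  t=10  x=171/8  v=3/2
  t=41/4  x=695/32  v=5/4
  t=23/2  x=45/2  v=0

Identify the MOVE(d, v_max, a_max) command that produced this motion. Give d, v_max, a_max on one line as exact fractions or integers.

final state: t=23/2, x=45/2, v=0 → d = 45/2
a_max = (5/4−0)/(5/4−0) = 1
max v = 5/2 over t∈[5/2,9] → v_max = 5/2
check: 5/2·(5/2+13/2) = 45/2 ✓

d=45/2 v_max=5/2 a_max=1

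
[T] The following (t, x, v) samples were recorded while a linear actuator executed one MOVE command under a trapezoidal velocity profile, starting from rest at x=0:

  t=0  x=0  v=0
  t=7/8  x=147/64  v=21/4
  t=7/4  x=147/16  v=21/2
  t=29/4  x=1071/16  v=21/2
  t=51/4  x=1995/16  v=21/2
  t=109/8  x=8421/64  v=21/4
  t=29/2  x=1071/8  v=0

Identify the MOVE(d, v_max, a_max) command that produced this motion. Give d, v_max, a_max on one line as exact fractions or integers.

d=1071/8 v_max=21/2 a_max=6

final state: t=29/2, x=1071/8, v=0 → d = 1071/8
a_max = (21/4−0)/(7/8−0) = 6
max v = 21/2 over t∈[7/4,51/4] → v_max = 21/2
check: 21/2·(7/4+11) = 1071/8 ✓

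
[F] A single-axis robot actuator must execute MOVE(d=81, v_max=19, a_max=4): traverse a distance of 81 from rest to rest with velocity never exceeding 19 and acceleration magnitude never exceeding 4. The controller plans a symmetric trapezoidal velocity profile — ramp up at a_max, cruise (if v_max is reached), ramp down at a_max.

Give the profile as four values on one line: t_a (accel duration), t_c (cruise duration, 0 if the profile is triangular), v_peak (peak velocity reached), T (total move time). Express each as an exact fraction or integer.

t_a=9/2 t_c=0 v_peak=18 T=9

v_max²/a_max = 19²/4 = 361/4
81 < 361/4 ⇒ no cruise
v_peak = √(81·4) = √324 = 18
t_a = 18/4 = 9/2; t_c = 0
T = 2·9/2 = 9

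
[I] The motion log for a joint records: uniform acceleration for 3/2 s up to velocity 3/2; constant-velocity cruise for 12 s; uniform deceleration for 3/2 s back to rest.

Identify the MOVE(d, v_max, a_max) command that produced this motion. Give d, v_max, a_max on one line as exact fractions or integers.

a_max = (3/2)/(3/2) = 1
d_a = ½·3/2·3/2 = 9/8; d_c = 3/2·12 = 18
d = 2·9/8 + 18 = 81/4
t_c = 12 > 0 → v_max = v_peak = 3/2

d=81/4 v_max=3/2 a_max=1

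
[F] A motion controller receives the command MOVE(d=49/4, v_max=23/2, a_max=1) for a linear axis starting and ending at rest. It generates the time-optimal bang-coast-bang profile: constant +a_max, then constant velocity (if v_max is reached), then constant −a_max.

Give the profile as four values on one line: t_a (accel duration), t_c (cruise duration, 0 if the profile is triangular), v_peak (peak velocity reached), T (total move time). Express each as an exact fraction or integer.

vₘ²/aₘ = (23/2)²/1 = 529/4
49/4 < 529/4 ⇒ no cruise
v_peak = √(49/4·1) = √(49/4) = 7/2
t_a = (7/2)/1 = 7/2; t_c = 0
T = 2·7/2 = 7

t_a=7/2 t_c=0 v_peak=7/2 T=7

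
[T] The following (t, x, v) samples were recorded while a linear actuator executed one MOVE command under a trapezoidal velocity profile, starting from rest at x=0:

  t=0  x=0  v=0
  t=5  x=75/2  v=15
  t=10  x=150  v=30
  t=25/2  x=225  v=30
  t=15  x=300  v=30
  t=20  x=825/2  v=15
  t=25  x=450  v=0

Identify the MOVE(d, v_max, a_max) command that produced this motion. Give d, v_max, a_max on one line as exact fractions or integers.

final state: t=25, x=450, v=0 → d = 450
a_max = (15−0)/(5−0) = 3
max v = 30 over t∈[10,15] → v_max = 30
check: 30·(10+5) = 450 ✓

d=450 v_max=30 a_max=3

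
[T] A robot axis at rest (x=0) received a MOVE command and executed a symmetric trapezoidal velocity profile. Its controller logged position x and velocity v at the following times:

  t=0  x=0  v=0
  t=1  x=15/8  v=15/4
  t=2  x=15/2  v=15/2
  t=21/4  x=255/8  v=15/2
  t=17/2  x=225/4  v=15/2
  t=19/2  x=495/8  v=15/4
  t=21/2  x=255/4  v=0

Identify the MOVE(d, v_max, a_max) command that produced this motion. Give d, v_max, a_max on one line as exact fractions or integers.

d=255/4 v_max=15/2 a_max=15/4

final state: t=21/2, x=255/4, v=0 → d = 255/4
a_max = (15/4−0)/(1−0) = 15/4
max v = 15/2 over t∈[2,17/2] → v_max = 15/2
check: 15/2·(2+13/2) = 255/4 ✓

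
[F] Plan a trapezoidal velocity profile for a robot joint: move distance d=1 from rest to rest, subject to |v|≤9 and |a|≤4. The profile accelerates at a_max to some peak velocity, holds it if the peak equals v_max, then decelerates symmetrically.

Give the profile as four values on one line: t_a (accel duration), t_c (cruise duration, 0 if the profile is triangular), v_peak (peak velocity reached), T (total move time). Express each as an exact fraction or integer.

t_a=1/2 t_c=0 v_peak=2 T=1

vₘ²/aₘ = 9²/4 = 81/4
1 < 81/4 → triangular
v_peak = √(1·4) = √4 = 2
t_a = 2/4 = 1/2; t_c = 0
T = 2·1/2 = 1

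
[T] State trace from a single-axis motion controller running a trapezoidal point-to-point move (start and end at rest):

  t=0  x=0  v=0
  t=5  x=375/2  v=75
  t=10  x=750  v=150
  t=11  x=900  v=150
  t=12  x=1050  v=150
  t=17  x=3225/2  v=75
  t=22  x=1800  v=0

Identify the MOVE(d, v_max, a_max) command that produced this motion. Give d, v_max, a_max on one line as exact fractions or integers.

d=1800 v_max=150 a_max=15

final state: t=22, x=1800, v=0 → d = 1800
a_max = (75−0)/(5−0) = 15
max v = 150 over t∈[10,12] → v_max = 150
check: 150·(10+2) = 1800 ✓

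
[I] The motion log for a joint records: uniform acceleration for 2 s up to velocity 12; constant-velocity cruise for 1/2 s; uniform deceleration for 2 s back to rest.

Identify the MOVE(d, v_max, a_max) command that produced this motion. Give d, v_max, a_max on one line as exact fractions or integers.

d=30 v_max=12 a_max=6

a_max = 12/2 = 6
d_a = ½·12·2 = 12; d_c = 12·1/2 = 6
d = 2·12 + 6 = 30
t_c = 1/2 > 0 ⇒ limit active, v_max = 12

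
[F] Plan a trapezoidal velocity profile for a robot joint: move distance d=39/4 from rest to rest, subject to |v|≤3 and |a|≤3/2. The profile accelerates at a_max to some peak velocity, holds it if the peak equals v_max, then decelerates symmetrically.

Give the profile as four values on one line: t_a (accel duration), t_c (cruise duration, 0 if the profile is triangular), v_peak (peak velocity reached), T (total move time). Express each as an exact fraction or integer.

t_a=2 t_c=5/4 v_peak=3 T=21/4

vₘ²/aₘ = 3²/(3/2) = 6
39/4 ≥ 6 so v_max reached
t_a = 3/(3/2) = 2; v_peak = 3
d_cruise = 39/4 − 6 = 15/4; t_c = (15/4)/3 = 5/4
T = 2·2 + 5/4 = 21/4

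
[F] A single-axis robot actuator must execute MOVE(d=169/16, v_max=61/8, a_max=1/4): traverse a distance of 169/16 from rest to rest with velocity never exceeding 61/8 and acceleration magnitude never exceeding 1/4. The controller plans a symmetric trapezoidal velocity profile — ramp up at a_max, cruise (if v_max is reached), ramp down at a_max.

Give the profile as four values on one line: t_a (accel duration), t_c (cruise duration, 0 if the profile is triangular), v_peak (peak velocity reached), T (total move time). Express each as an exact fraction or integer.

t_a=13/2 t_c=0 v_peak=13/8 T=13

vₘ²/aₘ = (61/8)²/(1/4) = 3721/16
169/16 < 3721/16 so t_c = 0
v_peak = √(169/16·1/4) = √(169/64) = 13/8
t_a = (13/8)/(1/4) = 13/2; t_c = 0
T = 2·13/2 = 13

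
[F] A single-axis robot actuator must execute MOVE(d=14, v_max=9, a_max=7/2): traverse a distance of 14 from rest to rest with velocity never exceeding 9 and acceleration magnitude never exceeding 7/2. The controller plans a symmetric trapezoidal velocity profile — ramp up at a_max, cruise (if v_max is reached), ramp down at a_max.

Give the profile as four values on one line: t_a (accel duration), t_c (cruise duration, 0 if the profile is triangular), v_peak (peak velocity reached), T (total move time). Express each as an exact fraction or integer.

(v_max)²/a_max = 9²/(7/2) = 162/7
14 < 162/7 so t_c = 0
v_peak = √(14·7/2) = √49 = 7
t_a = 7/(7/2) = 2; t_c = 0
T = 2·2 = 4

t_a=2 t_c=0 v_peak=7 T=4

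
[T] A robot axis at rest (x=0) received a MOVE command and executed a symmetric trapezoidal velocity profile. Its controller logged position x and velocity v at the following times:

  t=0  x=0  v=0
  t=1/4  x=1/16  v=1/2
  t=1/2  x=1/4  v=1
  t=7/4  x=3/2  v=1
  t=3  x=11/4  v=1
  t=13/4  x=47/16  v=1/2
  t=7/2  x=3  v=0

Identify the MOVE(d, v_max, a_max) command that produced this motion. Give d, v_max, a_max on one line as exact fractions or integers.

d=3 v_max=1 a_max=2

final state: t=7/2, x=3, v=0 → d = 3
a_max = (1/2−0)/(1/4−0) = 2
max v = 1 over t∈[1/2,3] → v_max = 1
check: 1·(1/2+5/2) = 3 ✓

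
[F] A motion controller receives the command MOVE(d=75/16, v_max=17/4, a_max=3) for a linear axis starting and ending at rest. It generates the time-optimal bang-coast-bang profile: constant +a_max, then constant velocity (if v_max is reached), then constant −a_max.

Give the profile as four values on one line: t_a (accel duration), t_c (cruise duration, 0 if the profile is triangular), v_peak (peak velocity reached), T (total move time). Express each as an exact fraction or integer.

t_a=5/4 t_c=0 v_peak=15/4 T=5/2

v_max²/a_max = (17/4)²/3 = 289/48
75/16 < 289/48 → triangular
v_peak = √(75/16·3) = √(225/16) = 15/4
t_a = (15/4)/3 = 5/4; t_c = 0
T = 2·5/4 = 5/2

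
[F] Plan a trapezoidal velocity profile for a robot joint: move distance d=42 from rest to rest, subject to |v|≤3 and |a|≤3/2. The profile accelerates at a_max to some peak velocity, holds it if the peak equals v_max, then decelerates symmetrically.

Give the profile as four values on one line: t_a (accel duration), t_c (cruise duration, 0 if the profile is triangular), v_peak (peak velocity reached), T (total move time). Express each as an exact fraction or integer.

(v_max)²/a_max = 3²/(3/2) = 6
42 ≥ 6 so v_max reached
t_a = 3/(3/2) = 2; v_peak = 3
d_cruise = 42 − 6 = 36; t_c = 36/3 = 12
T = 2·2 + 12 = 16

t_a=2 t_c=12 v_peak=3 T=16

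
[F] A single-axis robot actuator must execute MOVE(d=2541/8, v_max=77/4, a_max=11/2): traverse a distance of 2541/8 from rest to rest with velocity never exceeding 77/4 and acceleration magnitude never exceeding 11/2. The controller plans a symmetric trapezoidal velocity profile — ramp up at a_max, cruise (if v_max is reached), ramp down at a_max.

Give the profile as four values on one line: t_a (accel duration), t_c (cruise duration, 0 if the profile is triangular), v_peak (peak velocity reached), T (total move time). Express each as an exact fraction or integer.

vₘ²/aₘ = (77/4)²/(11/2) = 539/8
2541/8 ≥ 539/8 ⇒ cruise phase
t_a = (77/4)/(11/2) = 7/2; v_peak = 77/4
d_cruise = 2541/8 − 539/8 = 1001/4; t_c = (1001/4)/(77/4) = 13
T = 2·7/2 + 13 = 20

t_a=7/2 t_c=13 v_peak=77/4 T=20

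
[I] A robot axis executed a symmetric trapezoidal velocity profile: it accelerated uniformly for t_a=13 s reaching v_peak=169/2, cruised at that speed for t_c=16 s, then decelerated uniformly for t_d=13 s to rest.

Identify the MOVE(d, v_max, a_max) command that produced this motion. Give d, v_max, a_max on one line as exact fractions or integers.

a_max = (169/2)/13 = 13/2
d_a = ½·169/2·13 = 2197/4; d_c = 169/2·16 = 1352
d = 2·2197/4 + 1352 = 4901/2
t_c = 16 > 0 ⇒ limit active, v_max = 169/2

d=4901/2 v_max=169/2 a_max=13/2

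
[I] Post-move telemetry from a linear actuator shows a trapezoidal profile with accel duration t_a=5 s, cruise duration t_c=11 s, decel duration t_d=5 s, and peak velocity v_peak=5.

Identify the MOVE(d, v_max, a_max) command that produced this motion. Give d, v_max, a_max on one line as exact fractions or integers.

a_max = 5/5 = 1
d_a = ½·5·5 = 25/2; d_c = 5·11 = 55
d = 2·25/2 + 55 = 80
t_c = 11 > 0 so v_max = 5

d=80 v_max=5 a_max=1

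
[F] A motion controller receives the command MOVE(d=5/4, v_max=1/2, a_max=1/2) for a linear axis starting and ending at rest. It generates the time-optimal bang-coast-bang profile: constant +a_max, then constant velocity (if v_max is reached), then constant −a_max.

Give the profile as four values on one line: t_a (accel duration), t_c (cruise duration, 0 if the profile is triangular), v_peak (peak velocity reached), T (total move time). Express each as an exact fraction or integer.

(v_max)²/a_max = (1/2)²/(1/2) = 1/2
5/4 ≥ 1/2 so v_max reached
t_a = (1/2)/(1/2) = 1; v_peak = 1/2
d_cruise = 5/4 − 1/2 = 3/4; t_c = (3/4)/(1/2) = 3/2
T = 2·1 + 3/2 = 7/2

t_a=1 t_c=3/2 v_peak=1/2 T=7/2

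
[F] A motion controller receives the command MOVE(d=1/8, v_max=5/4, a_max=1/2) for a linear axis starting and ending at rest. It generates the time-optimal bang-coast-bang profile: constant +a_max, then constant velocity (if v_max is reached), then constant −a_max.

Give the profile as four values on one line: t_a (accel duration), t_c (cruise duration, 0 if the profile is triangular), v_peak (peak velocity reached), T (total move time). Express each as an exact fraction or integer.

vₘ²/aₘ = (5/4)²/(1/2) = 25/8
1/8 < 25/8 ⇒ no cruise
v_peak = √(1/8·1/2) = √(1/16) = 1/4
t_a = (1/4)/(1/2) = 1/2; t_c = 0
T = 2·1/2 = 1

t_a=1/2 t_c=0 v_peak=1/4 T=1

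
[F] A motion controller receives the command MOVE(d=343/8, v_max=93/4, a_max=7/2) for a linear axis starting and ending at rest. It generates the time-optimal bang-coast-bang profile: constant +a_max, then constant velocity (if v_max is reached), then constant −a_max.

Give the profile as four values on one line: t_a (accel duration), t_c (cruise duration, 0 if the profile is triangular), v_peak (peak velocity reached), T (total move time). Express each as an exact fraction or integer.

(v_max)²/a_max = (93/4)²/(7/2) = 8649/56
343/8 < 8649/56 → triangular
v_peak = √(343/8·7/2) = √(2401/16) = 49/4
t_a = (49/4)/(7/2) = 7/2; t_c = 0
T = 2·7/2 = 7

t_a=7/2 t_c=0 v_peak=49/4 T=7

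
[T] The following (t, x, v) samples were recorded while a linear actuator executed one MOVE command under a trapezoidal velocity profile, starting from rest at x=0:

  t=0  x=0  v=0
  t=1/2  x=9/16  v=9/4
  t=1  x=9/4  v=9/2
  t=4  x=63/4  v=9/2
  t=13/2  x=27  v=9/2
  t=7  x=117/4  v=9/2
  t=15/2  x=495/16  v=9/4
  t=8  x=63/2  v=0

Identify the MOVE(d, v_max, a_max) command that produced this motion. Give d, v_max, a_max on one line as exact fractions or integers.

d=63/2 v_max=9/2 a_max=9/2

final state: t=8, x=63/2, v=0 → d = 63/2
a_max = (9/4−0)/(1/2−0) = 9/2
max v = 9/2 over t∈[1,7] → v_max = 9/2
check: 9/2·(1+6) = 63/2 ✓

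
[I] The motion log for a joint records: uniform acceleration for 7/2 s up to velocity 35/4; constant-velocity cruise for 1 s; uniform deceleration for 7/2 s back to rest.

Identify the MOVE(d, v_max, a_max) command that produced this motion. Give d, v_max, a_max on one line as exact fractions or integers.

d=315/8 v_max=35/4 a_max=5/2

a_max = (35/4)/(7/2) = 5/2
d_a = ½·35/4·7/2 = 245/16; d_c = 35/4·1 = 35/4
d = 2·245/16 + 35/4 = 315/8
t_c = 1 > 0 so v_max = 35/4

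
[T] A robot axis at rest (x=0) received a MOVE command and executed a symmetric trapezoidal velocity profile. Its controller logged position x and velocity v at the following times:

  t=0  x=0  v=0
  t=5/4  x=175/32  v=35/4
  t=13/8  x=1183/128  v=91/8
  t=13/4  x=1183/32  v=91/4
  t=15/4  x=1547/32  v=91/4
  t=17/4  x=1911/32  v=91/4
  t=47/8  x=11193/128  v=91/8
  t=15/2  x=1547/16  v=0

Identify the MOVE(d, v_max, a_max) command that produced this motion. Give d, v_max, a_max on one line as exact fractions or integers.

d=1547/16 v_max=91/4 a_max=7

final state: t=15/2, x=1547/16, v=0 → d = 1547/16
a_max = (35/4−0)/(5/4−0) = 7
max v = 91/4 over t∈[13/4,17/4] → v_max = 91/4
check: 91/4·(13/4+1) = 1547/16 ✓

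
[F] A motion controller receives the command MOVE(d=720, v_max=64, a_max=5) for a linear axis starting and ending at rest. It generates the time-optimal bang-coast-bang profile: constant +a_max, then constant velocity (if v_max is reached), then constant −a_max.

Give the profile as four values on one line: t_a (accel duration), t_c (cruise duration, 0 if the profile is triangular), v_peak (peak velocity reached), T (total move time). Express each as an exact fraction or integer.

vₘ²/aₘ = 64²/5 = 4096/5
720 < 4096/5 so t_c = 0
v_peak = √(720·5) = √3600 = 60
t_a = 60/5 = 12; t_c = 0
T = 2·12 = 24

t_a=12 t_c=0 v_peak=60 T=24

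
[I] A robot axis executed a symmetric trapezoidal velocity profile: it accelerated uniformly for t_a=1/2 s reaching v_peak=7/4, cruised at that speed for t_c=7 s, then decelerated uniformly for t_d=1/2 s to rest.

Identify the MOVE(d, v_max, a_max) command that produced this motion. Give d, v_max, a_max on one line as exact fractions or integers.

d=105/8 v_max=7/4 a_max=7/2

a_max = (7/4)/(1/2) = 7/2
d_a = ½·7/4·1/2 = 7/16; d_c = 7/4·7 = 49/4
d = 2·7/16 + 49/4 = 105/8
t_c = 7 > 0 ⇒ limit active, v_max = 7/4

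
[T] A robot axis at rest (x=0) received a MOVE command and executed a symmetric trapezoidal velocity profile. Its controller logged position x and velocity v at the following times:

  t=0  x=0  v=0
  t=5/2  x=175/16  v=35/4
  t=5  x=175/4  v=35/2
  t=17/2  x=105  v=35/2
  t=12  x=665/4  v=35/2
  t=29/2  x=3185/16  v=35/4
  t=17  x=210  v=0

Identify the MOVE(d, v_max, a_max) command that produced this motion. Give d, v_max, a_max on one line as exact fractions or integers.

d=210 v_max=35/2 a_max=7/2

final state: t=17, x=210, v=0 → d = 210
a_max = (35/4−0)/(5/2−0) = 7/2
max v = 35/2 over t∈[5,12] → v_max = 35/2
check: 35/2·(5+7) = 210 ✓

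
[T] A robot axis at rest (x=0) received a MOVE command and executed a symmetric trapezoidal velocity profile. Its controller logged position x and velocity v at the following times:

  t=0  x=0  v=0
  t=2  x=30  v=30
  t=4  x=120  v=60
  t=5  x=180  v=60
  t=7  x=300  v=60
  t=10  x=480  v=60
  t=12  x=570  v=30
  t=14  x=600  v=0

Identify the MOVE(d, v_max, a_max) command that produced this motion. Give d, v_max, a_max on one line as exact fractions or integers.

final state: t=14, x=600, v=0 → d = 600
a_max = (30−0)/(2−0) = 15
max v = 60 over t∈[4,10] → v_max = 60
check: 60·(4+6) = 600 ✓

d=600 v_max=60 a_max=15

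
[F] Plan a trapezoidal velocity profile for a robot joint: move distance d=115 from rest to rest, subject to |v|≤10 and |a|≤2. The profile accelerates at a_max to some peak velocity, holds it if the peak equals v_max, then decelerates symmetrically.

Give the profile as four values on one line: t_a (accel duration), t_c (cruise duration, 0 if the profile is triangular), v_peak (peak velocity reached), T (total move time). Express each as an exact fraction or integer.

v_max²/a_max = 10²/2 = 50
115 ≥ 50 ⇒ cruise phase
t_a = 10/2 = 5; v_peak = 10
d_cruise = 115 − 50 = 65; t_c = 65/10 = 13/2
T = 2·5 + 13/2 = 33/2

t_a=5 t_c=13/2 v_peak=10 T=33/2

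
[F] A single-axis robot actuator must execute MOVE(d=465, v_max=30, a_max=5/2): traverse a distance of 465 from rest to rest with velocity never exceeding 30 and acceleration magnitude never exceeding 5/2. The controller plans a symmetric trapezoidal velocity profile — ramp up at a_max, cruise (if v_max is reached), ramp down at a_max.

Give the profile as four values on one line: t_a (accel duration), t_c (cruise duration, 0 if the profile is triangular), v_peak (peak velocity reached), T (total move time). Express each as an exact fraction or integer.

v_max²/a_max = 30²/(5/2) = 360
465 ≥ 360 ⇒ cruise phase
t_a = 30/(5/2) = 12; v_peak = 30
d_cruise = 465 − 360 = 105; t_c = 105/30 = 7/2
T = 2·12 + 7/2 = 55/2

t_a=12 t_c=7/2 v_peak=30 T=55/2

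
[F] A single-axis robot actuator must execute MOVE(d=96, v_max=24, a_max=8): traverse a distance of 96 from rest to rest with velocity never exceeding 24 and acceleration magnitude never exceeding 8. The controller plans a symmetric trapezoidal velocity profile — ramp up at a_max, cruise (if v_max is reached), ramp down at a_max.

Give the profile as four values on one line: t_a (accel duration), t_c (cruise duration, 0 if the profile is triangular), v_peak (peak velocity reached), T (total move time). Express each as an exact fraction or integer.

t_a=3 t_c=1 v_peak=24 T=7

vₘ²/aₘ = 24²/8 = 72
96 ≥ 72 → trapezoidal
t_a = 24/8 = 3; v_peak = 24
d_cruise = 96 − 72 = 24; t_c = 24/24 = 1
T = 2·3 + 1 = 7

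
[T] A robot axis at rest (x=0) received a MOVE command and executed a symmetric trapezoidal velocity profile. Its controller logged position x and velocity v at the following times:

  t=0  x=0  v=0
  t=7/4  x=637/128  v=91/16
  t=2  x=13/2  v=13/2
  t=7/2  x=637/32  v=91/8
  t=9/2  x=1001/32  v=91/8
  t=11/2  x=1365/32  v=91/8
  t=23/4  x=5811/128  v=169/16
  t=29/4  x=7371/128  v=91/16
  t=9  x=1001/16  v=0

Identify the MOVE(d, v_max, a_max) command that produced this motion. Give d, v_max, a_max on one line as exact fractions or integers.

final state: t=9, x=1001/16, v=0 → d = 1001/16
a_max = (91/16−0)/(7/4−0) = 13/4
max v = 91/8 over t∈[7/2,11/2] → v_max = 91/8
check: 91/8·(7/2+2) = 1001/16 ✓

d=1001/16 v_max=91/8 a_max=13/4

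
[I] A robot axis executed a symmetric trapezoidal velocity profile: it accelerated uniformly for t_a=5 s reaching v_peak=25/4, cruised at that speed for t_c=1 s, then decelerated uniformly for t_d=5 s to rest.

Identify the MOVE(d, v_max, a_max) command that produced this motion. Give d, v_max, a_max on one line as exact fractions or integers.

d=75/2 v_max=25/4 a_max=5/4

a_max = (25/4)/5 = 5/4
d_a = ½·25/4·5 = 125/8; d_c = 25/4·1 = 25/4
d = 2·125/8 + 25/4 = 75/2
t_c = 1 > 0 so v_max = 25/4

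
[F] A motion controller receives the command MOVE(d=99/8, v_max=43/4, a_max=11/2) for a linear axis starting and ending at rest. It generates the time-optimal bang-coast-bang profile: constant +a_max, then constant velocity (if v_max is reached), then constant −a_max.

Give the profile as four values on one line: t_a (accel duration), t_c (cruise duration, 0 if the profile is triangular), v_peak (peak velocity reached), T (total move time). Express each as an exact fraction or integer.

vₘ²/aₘ = (43/4)²/(11/2) = 1849/88
99/8 < 1849/88 so t_c = 0
v_peak = √(99/8·11/2) = √(1089/16) = 33/4
t_a = (33/4)/(11/2) = 3/2; t_c = 0
T = 2·3/2 = 3

t_a=3/2 t_c=0 v_peak=33/4 T=3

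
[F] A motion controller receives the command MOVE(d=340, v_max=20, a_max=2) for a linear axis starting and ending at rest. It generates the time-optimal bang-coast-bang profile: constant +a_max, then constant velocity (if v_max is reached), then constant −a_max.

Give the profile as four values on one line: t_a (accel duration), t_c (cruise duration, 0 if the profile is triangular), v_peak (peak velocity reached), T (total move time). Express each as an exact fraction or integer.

t_a=10 t_c=7 v_peak=20 T=27

v_max²/a_max = 20²/2 = 200
340 ≥ 200 so v_max reached
t_a = 20/2 = 10; v_peak = 20
d_cruise = 340 − 200 = 140; t_c = 140/20 = 7
T = 2·10 + 7 = 27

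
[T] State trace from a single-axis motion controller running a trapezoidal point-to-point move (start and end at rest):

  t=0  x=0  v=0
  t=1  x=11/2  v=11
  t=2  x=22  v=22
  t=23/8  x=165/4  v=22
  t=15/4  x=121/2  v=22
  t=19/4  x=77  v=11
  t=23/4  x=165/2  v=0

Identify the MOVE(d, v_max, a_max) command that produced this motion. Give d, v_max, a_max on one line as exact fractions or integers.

d=165/2 v_max=22 a_max=11

final state: t=23/4, x=165/2, v=0 → d = 165/2
a_max = (11−0)/(1−0) = 11
max v = 22 over t∈[2,15/4] → v_max = 22
check: 22·(2+7/4) = 165/2 ✓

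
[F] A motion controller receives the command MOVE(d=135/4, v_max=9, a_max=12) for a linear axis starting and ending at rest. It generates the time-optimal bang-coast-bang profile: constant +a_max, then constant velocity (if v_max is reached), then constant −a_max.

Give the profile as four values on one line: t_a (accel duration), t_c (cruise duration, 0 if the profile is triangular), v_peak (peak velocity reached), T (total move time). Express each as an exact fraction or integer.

v_max²/a_max = 9²/12 = 27/4
135/4 ≥ 27/4 → trapezoidal
t_a = 9/12 = 3/4; v_peak = 9
d_cruise = 135/4 − 27/4 = 27; t_c = 27/9 = 3
T = 2·3/4 + 3 = 9/2

t_a=3/4 t_c=3 v_peak=9 T=9/2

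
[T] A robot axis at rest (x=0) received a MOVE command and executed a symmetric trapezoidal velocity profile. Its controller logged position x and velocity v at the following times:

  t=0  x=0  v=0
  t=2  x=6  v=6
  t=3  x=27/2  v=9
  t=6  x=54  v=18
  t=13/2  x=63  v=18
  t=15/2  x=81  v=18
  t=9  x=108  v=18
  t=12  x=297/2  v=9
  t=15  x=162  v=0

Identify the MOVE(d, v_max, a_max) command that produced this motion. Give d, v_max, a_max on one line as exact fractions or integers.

final state: t=15, x=162, v=0 → d = 162
a_max = (6−0)/(2−0) = 3
max v = 18 over t∈[6,9] → v_max = 18
check: 18·(6+3) = 162 ✓

d=162 v_max=18 a_max=3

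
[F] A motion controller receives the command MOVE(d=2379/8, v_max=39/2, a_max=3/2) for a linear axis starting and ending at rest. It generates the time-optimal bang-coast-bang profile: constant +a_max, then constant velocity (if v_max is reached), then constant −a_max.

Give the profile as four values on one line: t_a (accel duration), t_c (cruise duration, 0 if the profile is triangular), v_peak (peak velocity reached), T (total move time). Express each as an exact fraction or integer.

t_a=13 t_c=9/4 v_peak=39/2 T=113/4

(v_max)²/a_max = (39/2)²/(3/2) = 507/2
2379/8 ≥ 507/2 → trapezoidal
t_a = (39/2)/(3/2) = 13; v_peak = 39/2
d_cruise = 2379/8 − 507/2 = 351/8; t_c = (351/8)/(39/2) = 9/4
T = 2·13 + 9/4 = 113/4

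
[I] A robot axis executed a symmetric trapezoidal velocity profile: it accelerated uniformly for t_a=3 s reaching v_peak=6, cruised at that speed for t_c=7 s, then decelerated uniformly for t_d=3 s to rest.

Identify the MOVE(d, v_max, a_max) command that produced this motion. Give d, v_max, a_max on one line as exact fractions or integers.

a_max = 6/3 = 2
d_a = ½·6·3 = 9; d_c = 6·7 = 42
d = 2·9 + 42 = 60
t_c = 7 > 0 → v_max = v_peak = 6

d=60 v_max=6 a_max=2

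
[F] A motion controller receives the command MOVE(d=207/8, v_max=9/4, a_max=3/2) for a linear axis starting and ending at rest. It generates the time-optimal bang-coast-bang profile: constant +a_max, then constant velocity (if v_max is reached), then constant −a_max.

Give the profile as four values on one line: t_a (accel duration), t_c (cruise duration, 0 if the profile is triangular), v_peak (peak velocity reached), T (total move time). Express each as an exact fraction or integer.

t_a=3/2 t_c=10 v_peak=9/4 T=13

vₘ²/aₘ = (9/4)²/(3/2) = 27/8
207/8 ≥ 27/8 → trapezoidal
t_a = (9/4)/(3/2) = 3/2; v_peak = 9/4
d_cruise = 207/8 − 27/8 = 45/2; t_c = (45/2)/(9/4) = 10
T = 2·3/2 + 10 = 13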